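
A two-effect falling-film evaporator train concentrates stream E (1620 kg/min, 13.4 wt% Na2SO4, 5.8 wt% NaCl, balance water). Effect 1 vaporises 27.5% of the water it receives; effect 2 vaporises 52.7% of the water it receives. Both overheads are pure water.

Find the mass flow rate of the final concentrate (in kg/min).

759.9 kg/min

water in feed = 1620×0.808 = 1309 kg/min.
After stage 1: water left = (1−0.275)×1309 = 949; stream total = 1260 kg/min.
After stage 2: water left = (1−0.527)×949 = 448.88; final concentrate = 759.92 kg/min.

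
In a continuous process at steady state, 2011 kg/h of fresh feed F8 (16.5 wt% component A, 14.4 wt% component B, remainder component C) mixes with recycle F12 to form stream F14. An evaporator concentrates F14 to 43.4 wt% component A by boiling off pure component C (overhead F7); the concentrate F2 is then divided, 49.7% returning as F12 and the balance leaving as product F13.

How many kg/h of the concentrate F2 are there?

1520 kg/h

Overall component A balance (none leaves overhead): component A in fresh feed = component A in product, i.e. 2011×0.165 = (1−0.497)·F2·0.434.
F2 = 331.81/(0.434×0.503) = 1520 kg/h.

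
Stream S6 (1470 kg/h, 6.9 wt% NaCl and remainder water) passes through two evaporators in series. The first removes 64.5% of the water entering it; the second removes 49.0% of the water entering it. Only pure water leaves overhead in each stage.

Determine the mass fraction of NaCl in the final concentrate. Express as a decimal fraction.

water in feed = 1470×0.931 = 1368.6 kg/h.
After stage 1: water left = (1−0.645)×1368.6 = 485.84; stream total = 587.27 kg/h.
After stage 2: water left = (1−0.490)×485.84 = 247.78; final concentrate = 349.21 kg/h.
NaCl fraction = 101.43/349.21 = 0.290.

0.290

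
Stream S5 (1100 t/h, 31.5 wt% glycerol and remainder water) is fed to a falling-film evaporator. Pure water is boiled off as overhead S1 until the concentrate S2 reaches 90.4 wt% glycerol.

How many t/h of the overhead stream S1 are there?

716.7 t/h

glycerol is conserved: 1100×0.315 = 346.5 t/h all reports to the concentrate.
Concentrate = 346.5/(target fraction) = 383.3 t/h.
Overhead = 1100 − 383.3 = 716.7 t/h.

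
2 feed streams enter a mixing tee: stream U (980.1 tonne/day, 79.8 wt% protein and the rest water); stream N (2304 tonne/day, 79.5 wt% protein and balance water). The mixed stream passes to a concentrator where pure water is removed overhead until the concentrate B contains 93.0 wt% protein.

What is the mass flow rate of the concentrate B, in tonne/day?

2811 tonne/day

protein entering = 980.1×0.798 + 2304×0.795 = 2613.8 tonne/day.
All protein reports to B, so B = 2613.8/0.930 = 2810.5 tonne/day.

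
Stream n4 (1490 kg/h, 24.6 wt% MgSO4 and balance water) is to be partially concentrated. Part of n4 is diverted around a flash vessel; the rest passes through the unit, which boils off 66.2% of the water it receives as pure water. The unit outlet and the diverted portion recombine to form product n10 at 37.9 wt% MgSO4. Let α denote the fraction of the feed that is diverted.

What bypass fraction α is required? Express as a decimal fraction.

All 1490×0.246 = 366.54 kg/h of MgSO4 reaches n10, so n10 = 366.54/0.379 = 967.12 kg/h and vapour = 522.88 kg/h.
The evaporator receives (1−α)·1490 of feed at 0.754 water and removes 0.662 of that water:
0.662×0.754×(1−α)×1490 = 522.88
(1−α) = 522.88/743.73 = 0.7030;  α = 0.2970.

0.297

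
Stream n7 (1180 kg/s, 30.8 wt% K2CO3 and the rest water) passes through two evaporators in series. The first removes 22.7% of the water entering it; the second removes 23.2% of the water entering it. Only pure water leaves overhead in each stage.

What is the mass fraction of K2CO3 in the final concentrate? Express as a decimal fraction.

0.4285

water in feed = 1180×0.692 = 816.56 kg/s.
After stage 1: water left = (1−0.227)×816.56 = 631.2; stream total = 994.64 kg/s.
After stage 2: water left = (1−0.232)×631.2 = 484.76; final concentrate = 848.2 kg/s.
K2CO3 fraction = 363.44/848.2 = 0.4285.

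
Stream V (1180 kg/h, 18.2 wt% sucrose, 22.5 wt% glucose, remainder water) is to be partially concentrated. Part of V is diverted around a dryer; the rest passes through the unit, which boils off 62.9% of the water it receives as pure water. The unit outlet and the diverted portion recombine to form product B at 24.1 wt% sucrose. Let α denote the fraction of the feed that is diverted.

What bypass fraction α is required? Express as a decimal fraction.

0.344

All 1180×0.182 = 214.76 kg/h of sucrose reaches B, so B = 214.76/0.241 = 891.12 kg/h and vapour = 288.88 kg/h.
The evaporator receives (1−α)·1180 of feed at 0.593 water and removes 0.629 of that water:
0.629×0.593×(1−α)×1180 = 288.88
(1−α) = 288.88/440.14 = 0.6563;  α = 0.3437.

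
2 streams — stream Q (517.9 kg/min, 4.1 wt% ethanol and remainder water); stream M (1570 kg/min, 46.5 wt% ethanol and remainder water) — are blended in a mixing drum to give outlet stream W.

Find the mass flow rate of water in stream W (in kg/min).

water out = water in = 517.9×0.959 + 1570×0.535 = 1336.6 kg/min.

1337 kg/min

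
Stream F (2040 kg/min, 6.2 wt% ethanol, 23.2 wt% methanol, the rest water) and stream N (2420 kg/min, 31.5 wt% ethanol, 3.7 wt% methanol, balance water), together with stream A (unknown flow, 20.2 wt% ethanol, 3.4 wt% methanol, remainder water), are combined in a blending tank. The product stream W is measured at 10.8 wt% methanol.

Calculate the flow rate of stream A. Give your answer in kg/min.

1096 kg/min

Let A be the unknown flow. Total out = 4460 + A.
methanol balance: 562.82 + 0.034·A = 0.108·(4460 + A)
(0.034 − 0.108)·A = 0.108×4460 − 562.82 = -81.14
A = -81.14 / -0.074 = 1096.5 kg/min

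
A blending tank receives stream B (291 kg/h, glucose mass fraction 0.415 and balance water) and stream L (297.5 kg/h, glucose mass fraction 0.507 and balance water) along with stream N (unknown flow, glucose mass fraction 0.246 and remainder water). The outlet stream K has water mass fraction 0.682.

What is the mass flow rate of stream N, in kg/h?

Let N be the unknown flow. Total out = 588.5 + N.
water balance: 316.9 + 0.754·N = 0.682·(588.5 + N)
(0.754 − 0.682)·N = 0.682×588.5 − 316.9 = 84.455
N = 84.455 / 0.072 = 1173 kg/h

1173 kg/h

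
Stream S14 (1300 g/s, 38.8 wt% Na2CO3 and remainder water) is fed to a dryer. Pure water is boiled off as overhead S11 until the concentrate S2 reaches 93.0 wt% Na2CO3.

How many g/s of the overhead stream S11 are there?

Na2CO3 is conserved: 1300×0.388 = 504.4 g/s all reports to the concentrate.
Concentrate = 504.4/(target fraction) = 542.37 g/s.
Overhead = 1300 − 542.37 = 757.63 g/s.

757.6 g/s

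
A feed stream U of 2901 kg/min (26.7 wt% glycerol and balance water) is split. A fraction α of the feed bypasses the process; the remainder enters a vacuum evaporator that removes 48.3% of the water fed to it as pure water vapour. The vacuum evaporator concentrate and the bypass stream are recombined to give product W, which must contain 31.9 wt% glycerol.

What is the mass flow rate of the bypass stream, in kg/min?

All 2901×0.267 = 774.57 kg/min of glycerol reaches W, so W = 774.57/0.319 = 2428.1 kg/min and vapour = 472.89 kg/min.
The evaporator receives (1−α)·2901 of feed at 0.733 water and removes 0.483 of that water:
0.483×0.733×(1−α)×2901 = 472.89
(1−α) = 472.89/1027.1 = 0.4604;  α = 0.5396.
Bypass flow = 0.5396×2901 = 1565.3 kg/min.

1565 kg/min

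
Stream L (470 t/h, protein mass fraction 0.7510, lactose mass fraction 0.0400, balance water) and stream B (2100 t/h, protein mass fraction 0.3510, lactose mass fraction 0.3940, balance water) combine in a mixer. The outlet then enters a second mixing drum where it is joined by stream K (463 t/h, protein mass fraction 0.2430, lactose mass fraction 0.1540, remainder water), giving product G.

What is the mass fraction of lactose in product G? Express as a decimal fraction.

0.3025

Overall, product flow = 3033 t/h.
lactose in = 470×0.040 + 2100×0.394 + 463×0.154 = 917.5 t/h.
lactose fraction in G = 0.3025.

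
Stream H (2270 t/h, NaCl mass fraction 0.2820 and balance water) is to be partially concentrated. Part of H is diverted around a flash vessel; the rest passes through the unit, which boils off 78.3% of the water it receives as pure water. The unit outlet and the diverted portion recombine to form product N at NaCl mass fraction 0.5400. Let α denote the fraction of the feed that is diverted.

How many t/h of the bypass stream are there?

340.9 t/h

All 2270×0.282 = 640.14 t/h of NaCl reaches N, so N = 640.14/0.540 = 1185.4 t/h and vapour = 1084.6 t/h.
The evaporator receives (1−α)·2270 of feed at 0.718 water and removes 0.783 of that water:
0.783×0.718×(1−α)×2270 = 1084.6
(1−α) = 1084.6/1276.2 = 0.8498;  α = 0.1502.
Bypass flow = 0.1502×2270 = 340.85 t/h.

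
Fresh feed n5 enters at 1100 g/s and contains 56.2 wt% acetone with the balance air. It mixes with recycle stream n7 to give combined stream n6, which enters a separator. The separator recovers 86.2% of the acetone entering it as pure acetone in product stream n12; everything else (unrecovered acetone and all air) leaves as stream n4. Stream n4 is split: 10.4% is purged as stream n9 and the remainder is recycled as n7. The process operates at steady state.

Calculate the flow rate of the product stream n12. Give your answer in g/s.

608.1 g/s

acetone in n6: m_A = 1100×0.562 + (1−0.104)·(1−0.862)·m_A, so m_A = 618.2/0.8764 = 705.42 g/s.
Product n12 = 0.862×705.42 = 608.08 g/s.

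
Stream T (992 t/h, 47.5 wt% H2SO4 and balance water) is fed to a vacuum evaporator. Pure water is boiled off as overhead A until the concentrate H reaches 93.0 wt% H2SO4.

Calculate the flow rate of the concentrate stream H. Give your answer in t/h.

H2SO4 is conserved: 992×0.475 = 471.2 t/h all reports to the concentrate.
Concentrate = 471.2/(target fraction) = 506.67 t/h.

506.7 t/h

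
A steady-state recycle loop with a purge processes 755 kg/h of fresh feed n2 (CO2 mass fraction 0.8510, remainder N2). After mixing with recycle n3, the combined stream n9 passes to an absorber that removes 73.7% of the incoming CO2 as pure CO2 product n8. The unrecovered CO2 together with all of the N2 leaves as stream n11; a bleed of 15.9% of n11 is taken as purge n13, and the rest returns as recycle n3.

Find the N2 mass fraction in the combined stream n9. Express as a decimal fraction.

0.4617

N2 enters only via n2 and leaves only via the purge: 755×0.149 = 0.159×(N2 in n11), and the absorber passes all N2, so N2 in n9 = N2 in n11 = 707.52 kg/h.
CO2 in n9: m_A = 755×0.851 + (1−0.159)·(1−0.737)·m_A, so m_A = 642.5/0.7788 = 824.98 kg/h.
n9 = 824.98 + 707.52 = 1532.5 kg/h.
N2 fraction in n9 = 707.52/1532.5 = 0.4617.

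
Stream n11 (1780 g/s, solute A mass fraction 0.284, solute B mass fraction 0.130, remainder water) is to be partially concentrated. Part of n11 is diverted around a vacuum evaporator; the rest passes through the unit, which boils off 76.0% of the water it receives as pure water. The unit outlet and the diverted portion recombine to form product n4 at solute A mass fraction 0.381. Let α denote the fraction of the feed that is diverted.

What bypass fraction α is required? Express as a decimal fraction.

0.428

All 1780×0.284 = 505.52 g/s of solute A reaches n4, so n4 = 505.52/0.381 = 1326.8 g/s and vapour = 453.18 g/s.
The evaporator receives (1−α)·1780 of feed at 0.586 water and removes 0.760 of that water:
0.760×0.586×(1−α)×1780 = 453.18
(1−α) = 453.18/792.74 = 0.5717;  α = 0.4283.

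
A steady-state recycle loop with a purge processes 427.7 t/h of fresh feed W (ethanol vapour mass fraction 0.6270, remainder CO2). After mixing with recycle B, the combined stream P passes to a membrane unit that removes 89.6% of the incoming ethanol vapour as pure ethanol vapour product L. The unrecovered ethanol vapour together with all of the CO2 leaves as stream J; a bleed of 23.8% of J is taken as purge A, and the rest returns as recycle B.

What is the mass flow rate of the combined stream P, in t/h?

961.6 t/h

CO2 enters only via W and leaves only via the purge: 427.7×0.373 = 0.238×(CO2 in J), and the membrane unit passes all CO2, so CO2 in P = CO2 in J = 670.3 t/h.
ethanol vapour in P: m_A = 427.7×0.627 + (1−0.238)·(1−0.896)·m_A, so m_A = 268.17/0.9208 = 291.25 t/h.
P = 291.25 + 670.3 = 961.55 t/h.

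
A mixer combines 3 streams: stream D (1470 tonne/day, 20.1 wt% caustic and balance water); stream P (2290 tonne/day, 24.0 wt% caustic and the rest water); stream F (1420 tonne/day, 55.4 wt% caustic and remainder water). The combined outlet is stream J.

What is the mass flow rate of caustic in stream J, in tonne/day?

1632 tonne/day

caustic out = caustic in = 1470×0.201 + 2290×0.240 + 1420×0.554 = 1631.8 tonne/day.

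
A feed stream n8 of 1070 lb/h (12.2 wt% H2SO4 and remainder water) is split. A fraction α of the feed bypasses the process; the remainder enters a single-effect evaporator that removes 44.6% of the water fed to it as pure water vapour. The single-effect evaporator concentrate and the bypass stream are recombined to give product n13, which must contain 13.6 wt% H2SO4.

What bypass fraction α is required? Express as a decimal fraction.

All 1070×0.122 = 130.54 lb/h of H2SO4 reaches n13, so n13 = 130.54/0.136 = 959.85 lb/h and vapour = 110.15 lb/h.
The evaporator receives (1−α)·1070 of feed at 0.878 water and removes 0.446 of that water:
0.446×0.878×(1−α)×1070 = 110.15
(1−α) = 110.15/419 = 0.2629;  α = 0.7371.

0.737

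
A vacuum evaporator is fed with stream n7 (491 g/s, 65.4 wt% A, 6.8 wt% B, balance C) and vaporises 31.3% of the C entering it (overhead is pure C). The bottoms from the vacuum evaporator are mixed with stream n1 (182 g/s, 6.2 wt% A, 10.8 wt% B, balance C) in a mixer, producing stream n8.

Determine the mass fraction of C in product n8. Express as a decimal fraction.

Vapour removed = 0.313×0.278×491 = 42.724 g/s; concentrate = 448.28 g/s.
C reaching the mixer = 93.774 (from concentrate) + 182×0.830 = 244.83 g/s.
Product flow = 448.28 + 182 = 630.28 g/s; C fraction = 0.388.

0.388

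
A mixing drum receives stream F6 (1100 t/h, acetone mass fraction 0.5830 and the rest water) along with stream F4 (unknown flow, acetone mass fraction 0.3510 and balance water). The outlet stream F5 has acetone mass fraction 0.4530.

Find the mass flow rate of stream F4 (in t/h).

Let F4 be the unknown flow. Total out = 1100 + F4.
acetone balance: 641.3 + 0.351·F4 = 0.453·(1100 + F4)
(0.351 − 0.453)·F4 = 0.453×1100 − 641.3 = -143
F4 = -143 / -0.102 = 1402 t/h

1402 t/h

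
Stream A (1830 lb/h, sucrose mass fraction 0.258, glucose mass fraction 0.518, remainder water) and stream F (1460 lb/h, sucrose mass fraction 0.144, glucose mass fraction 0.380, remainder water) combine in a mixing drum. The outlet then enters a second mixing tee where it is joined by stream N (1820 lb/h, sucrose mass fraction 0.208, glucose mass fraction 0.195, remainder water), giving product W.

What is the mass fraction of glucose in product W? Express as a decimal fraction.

0.364

Overall, product flow = 5110 lb/h.
glucose in = 1830×0.518 + 1460×0.380 + 1820×0.195 = 1857.6 lb/h.
glucose fraction in W = 0.364.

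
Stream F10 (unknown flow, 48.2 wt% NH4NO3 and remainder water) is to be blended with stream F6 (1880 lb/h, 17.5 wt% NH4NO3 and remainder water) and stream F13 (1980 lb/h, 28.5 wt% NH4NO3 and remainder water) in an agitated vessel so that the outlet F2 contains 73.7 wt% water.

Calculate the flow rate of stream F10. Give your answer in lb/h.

Let F10 be the unknown flow. Total out = 3860 + F10.
water balance: 2966.7 + 0.518·F10 = 0.737·(3860 + F10)
(0.518 − 0.737)·F10 = 0.737×3860 − 2966.7 = -121.88
F10 = -121.88 / -0.219 = 556.53 lb/h

556.5 lb/h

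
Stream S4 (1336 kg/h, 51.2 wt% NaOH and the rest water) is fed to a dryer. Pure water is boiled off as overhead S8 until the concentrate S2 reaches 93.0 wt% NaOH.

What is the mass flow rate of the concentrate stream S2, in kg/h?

735.5 kg/h

NaOH is conserved: 1336×0.512 = 684.03 kg/h all reports to the concentrate.
Concentrate = 684.03/(target fraction) = 735.52 kg/h.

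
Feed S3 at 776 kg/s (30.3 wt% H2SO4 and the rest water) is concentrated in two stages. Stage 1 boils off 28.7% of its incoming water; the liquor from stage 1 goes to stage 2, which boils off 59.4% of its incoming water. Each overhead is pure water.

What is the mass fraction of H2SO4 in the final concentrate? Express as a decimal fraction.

water in feed = 776×0.697 = 540.87 kg/s.
After stage 1: water left = (1−0.287)×540.87 = 385.64; stream total = 620.77 kg/s.
After stage 2: water left = (1−0.594)×385.64 = 156.57; final concentrate = 391.7 kg/s.
H2SO4 fraction = 235.13/391.7 = 0.600.

0.600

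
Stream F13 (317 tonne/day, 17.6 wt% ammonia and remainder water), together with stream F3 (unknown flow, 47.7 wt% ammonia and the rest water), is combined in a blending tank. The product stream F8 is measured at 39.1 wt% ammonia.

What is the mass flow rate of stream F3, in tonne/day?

Let F3 be the unknown flow. Total out = 317 + F3.
ammonia balance: 55.792 + 0.477·F3 = 0.391·(317 + F3)
(0.477 − 0.391)·F3 = 0.391×317 − 55.792 = 68.155
F3 = 68.155 / 0.086 = 792.5 tonne/day

792.5 tonne/day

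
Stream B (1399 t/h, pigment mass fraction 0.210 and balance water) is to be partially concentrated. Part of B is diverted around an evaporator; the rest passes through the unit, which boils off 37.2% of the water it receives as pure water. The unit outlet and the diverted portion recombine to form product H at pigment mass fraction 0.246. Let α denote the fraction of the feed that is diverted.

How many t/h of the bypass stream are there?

702.3 t/h

All 1399×0.210 = 293.79 t/h of pigment reaches H, so H = 293.79/0.246 = 1194.3 t/h and vapour = 204.73 t/h.
The evaporator receives (1−α)·1399 of feed at 0.790 water and removes 0.372 of that water:
0.372×0.790×(1−α)×1399 = 204.73
(1−α) = 204.73/411.14 = 0.4980;  α = 0.5020.
Bypass flow = 0.5020×1399 = 702.35 t/h.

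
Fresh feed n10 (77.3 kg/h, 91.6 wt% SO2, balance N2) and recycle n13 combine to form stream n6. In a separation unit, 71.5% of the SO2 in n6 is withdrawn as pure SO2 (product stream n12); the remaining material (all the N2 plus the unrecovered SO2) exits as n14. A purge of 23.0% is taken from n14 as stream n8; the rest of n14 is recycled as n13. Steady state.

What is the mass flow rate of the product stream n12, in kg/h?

SO2 in n6: m_A = 77.3×0.916 + (1−0.230)·(1−0.715)·m_A, so m_A = 70.807/0.7805 = 90.714 kg/h.
Product n12 = 0.715×90.714 = 64.86 kg/h.

64.86 kg/h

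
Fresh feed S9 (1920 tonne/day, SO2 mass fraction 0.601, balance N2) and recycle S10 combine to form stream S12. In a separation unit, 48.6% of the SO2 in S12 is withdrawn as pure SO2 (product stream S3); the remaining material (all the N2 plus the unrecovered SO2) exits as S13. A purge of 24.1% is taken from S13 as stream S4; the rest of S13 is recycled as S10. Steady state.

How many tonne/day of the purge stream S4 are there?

N2 enters only via S9 and leaves only via the purge: 1920×0.399 = 0.241×(N2 in S13), and the separation unit passes all N2, so N2 in S12 = N2 in S13 = 3178.8 tonne/day.
SO2 in S12: m_A = 1920×0.601 + (1−0.241)·(1−0.486)·m_A, so m_A = 1153.9/0.6099 = 1892.1 tonne/day.
S13 = (1−0.486)×1892.1 + 3178.8 = 4151.3 tonne/day.
Purge S4 = 0.241×4151.3 = 1000.5 tonne/day.

1000 tonne/day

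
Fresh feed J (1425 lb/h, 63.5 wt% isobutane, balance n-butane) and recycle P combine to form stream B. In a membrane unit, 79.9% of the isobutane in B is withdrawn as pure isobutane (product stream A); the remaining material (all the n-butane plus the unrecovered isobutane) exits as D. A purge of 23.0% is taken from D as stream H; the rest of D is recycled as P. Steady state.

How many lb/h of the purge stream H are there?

n-butane enters only via J and leaves only via the purge: 1425×0.365 = 0.230×(n-butane in D), and the membrane unit passes all n-butane, so n-butane in B = n-butane in D = 2261.4 lb/h.
isobutane in B: m_A = 1425×0.635 + (1−0.230)·(1−0.799)·m_A, so m_A = 904.88/0.8452 = 1070.6 lb/h.
D = (1−0.799)×1070.6 + 2261.4 = 2476.6 lb/h.
Purge H = 0.230×2476.6 = 569.62 lb/h.

569.6 lb/h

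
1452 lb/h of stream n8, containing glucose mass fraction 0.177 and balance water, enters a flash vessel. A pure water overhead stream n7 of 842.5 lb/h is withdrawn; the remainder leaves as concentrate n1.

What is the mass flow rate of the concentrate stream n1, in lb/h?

609.5 lb/h

Concentrate = 1452 − 842.5 = 609.5 lb/h.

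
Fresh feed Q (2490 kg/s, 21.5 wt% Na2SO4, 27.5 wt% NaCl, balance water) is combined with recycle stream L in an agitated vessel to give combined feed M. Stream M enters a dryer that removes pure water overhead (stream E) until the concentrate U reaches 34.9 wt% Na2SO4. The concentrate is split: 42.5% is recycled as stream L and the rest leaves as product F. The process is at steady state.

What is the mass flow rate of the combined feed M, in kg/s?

3624 kg/s

Overall Na2SO4 balance (none leaves overhead): Na2SO4 in fresh feed = Na2SO4 in product, i.e. 2490×0.215 = (1−0.425)·U·0.349.
U = 535.35/(0.349×0.575) = 2667.7 kg/s.
Recycle L = 0.425×2667.7 = 1133.8 kg/s.
Combined feed M = 2490 + 1133.8 = 3623.8 kg/s.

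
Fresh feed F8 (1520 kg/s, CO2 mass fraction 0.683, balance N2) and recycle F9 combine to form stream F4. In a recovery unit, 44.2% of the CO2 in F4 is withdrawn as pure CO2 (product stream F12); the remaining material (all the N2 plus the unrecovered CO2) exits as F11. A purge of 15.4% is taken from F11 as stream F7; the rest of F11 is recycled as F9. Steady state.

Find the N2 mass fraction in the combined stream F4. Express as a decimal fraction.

N2 enters only via F8 and leaves only via the purge: 1520×0.317 = 0.154×(N2 in F11), and the recovery unit passes all N2, so N2 in F4 = N2 in F11 = 3128.8 kg/s.
CO2 in F4: m_A = 1520×0.683 + (1−0.154)·(1−0.442)·m_A, so m_A = 1038.2/0.5279 = 1966.5 kg/s.
F4 = 1966.5 + 3128.8 = 5095.3 kg/s.
N2 fraction in F4 = 3128.8/5095.3 = 0.614.

0.614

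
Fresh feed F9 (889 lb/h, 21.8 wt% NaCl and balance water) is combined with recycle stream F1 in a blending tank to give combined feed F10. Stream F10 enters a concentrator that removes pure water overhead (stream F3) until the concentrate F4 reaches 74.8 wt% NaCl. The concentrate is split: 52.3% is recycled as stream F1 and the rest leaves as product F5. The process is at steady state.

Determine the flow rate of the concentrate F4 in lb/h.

Overall NaCl balance (none leaves overhead): NaCl in fresh feed = NaCl in product, i.e. 889×0.218 = (1−0.523)·F4·0.748.
F4 = 193.8/(0.748×0.477) = 543.17 lb/h.

543.2 lb/h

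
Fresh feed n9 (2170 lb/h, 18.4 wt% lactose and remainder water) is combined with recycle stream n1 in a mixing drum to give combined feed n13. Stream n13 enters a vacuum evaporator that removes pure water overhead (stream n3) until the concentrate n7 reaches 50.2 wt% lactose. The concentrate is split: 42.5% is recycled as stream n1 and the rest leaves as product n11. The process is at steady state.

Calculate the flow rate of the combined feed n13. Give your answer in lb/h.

Overall lactose balance (none leaves overhead): lactose in fresh feed = lactose in product, i.e. 2170×0.184 = (1−0.425)·n7·0.502.
n7 = 399.28/(0.502×0.575) = 1383.3 lb/h.
Recycle n1 = 0.425×1383.3 = 587.89 lb/h.
Combined feed n13 = 2170 + 587.89 = 2757.9 lb/h.

2758 lb/h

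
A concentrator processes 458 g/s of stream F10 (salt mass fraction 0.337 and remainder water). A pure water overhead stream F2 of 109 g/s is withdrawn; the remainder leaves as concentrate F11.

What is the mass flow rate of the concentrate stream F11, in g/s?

Concentrate = 458 − 109 = 349 g/s.

349 g/s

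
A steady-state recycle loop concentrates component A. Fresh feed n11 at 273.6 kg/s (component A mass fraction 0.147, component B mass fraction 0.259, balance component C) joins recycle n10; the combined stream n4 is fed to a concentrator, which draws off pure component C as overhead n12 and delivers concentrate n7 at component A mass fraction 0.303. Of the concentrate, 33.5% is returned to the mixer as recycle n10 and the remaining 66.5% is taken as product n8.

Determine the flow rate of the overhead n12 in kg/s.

Overall component A balance (none leaves overhead): component A in fresh feed = component A in product, i.e. 273.6×0.147 = (1−0.335)·n7·0.303.
n7 = 40.219/(0.303×0.665) = 199.6 kg/s.
Recycle n10 = 0.335×199.6 = 66.867 kg/s.
Combined feed n4 = 273.6 + 66.867 = 340.47 kg/s.
Overhead n12 = n4 − n7 = 340.47 − 199.6 = 140.86 kg/s.

140.9 kg/s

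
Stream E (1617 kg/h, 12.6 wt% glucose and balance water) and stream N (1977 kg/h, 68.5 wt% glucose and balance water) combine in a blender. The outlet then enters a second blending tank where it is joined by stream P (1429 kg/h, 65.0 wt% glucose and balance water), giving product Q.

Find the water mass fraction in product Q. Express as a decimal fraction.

Overall, product flow = 5023 kg/h.
water in = 1617×0.874 + 1977×0.315 + 1429×0.350 = 2536.2 kg/h.
water fraction in Q = 0.505.

0.505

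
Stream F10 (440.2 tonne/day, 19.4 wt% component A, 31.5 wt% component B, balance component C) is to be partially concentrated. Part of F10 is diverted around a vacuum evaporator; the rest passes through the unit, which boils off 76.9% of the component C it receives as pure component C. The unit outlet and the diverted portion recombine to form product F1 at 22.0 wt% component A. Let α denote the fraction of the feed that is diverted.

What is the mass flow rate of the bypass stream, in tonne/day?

302.4 tonne/day

All 440.2×0.194 = 85.399 tonne/day of component A reaches F1, so F1 = 85.399/0.220 = 388.18 tonne/day and vapour = 52.024 tonne/day.
The evaporator receives (1−α)·440.2 of feed at 0.491 component C and removes 0.769 of that component C:
0.769×0.491×(1−α)×440.2 = 52.024
(1−α) = 52.024/166.21 = 0.3130;  α = 0.6870.
Bypass flow = 0.6870×440.2 = 302.42 tonne/day.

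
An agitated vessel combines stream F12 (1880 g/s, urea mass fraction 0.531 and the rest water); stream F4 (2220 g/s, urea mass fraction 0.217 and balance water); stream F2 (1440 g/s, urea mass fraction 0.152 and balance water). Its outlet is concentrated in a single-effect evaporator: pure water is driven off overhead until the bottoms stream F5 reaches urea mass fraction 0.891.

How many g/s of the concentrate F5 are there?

urea entering = 1880×0.531 + 2220×0.217 + 1440×0.152 = 1698.9 g/s.
All urea reports to F5, so F5 = 1698.9/0.891 = 1906.7 g/s.

1907 g/s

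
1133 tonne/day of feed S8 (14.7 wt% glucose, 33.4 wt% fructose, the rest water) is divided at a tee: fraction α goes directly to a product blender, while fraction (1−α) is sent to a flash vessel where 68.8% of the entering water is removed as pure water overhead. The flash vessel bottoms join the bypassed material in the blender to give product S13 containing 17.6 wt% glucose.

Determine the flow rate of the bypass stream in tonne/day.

610.2 tonne/day

All 1133×0.147 = 166.55 tonne/day of glucose reaches S13, so S13 = 166.55/0.176 = 946.31 tonne/day and vapour = 186.69 tonne/day.
The evaporator receives (1−α)·1133 of feed at 0.519 water and removes 0.688 of that water:
0.688×0.519×(1−α)×1133 = 186.69
(1−α) = 186.69/404.56 = 0.4615;  α = 0.5385.
Bypass flow = 0.5385×1133 = 610.17 tonne/day.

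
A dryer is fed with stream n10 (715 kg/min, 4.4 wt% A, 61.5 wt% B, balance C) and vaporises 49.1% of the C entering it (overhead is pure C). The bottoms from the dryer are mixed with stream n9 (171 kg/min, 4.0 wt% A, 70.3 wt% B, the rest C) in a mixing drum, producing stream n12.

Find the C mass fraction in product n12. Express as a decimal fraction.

0.2193

Vapour removed = 0.491×0.341×715 = 119.71 kg/min; concentrate = 595.29 kg/min.
C reaching the mixer = 124.1 (from concentrate) + 171×0.257 = 168.05 kg/min.
Product flow = 595.29 + 171 = 766.29 kg/min; C fraction = 0.2193.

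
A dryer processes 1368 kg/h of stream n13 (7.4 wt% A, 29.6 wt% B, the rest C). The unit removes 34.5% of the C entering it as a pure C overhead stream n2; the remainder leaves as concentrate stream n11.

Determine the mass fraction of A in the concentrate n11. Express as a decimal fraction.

A is not removed: 1368×0.074 = 101.23 kg/h of A enters n11.
C entering = 1368×0.630 = 861.84 kg/h; overhead removed = 0.345×861.84 = 297.33 kg/h.
Concentrate = 1368 − 297.33 = 1070.7 kg/h.
Mass fraction = 101.23/1070.7 = 0.0946.

0.0946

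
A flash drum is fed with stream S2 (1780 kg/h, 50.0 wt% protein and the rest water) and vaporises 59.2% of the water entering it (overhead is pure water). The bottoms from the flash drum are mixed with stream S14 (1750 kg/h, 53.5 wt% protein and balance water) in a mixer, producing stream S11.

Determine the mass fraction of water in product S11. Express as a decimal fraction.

Vapour removed = 0.592×0.500×1780 = 526.88 kg/h; concentrate = 1253.1 kg/h.
water reaching the mixer = 363.12 (from concentrate) + 1750×0.465 = 1176.9 kg/h.
Product flow = 1253.1 + 1750 = 3003.1 kg/h; water fraction = 0.3919.

0.3919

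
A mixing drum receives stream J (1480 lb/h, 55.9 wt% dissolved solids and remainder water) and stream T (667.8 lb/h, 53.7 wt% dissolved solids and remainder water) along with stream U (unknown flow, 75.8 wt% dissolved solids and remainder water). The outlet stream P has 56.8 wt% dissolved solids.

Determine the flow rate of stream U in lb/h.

179.1 lb/h

Let U be the unknown flow. Total out = 2147.8 + U.
dissolved solids balance: 1185.9 + 0.758·U = 0.568·(2147.8 + U)
(0.758 − 0.568)·U = 0.568×2147.8 − 1185.9 = 34.022
U = 34.022 / 0.190 = 179.06 lb/h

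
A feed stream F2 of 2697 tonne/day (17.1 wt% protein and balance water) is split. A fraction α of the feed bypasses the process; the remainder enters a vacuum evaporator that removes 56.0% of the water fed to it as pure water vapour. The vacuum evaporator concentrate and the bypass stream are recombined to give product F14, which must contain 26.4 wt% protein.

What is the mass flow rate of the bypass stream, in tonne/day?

All 2697×0.171 = 461.19 tonne/day of protein reaches F14, so F14 = 461.19/0.264 = 1746.9 tonne/day and vapour = 950.08 tonne/day.
The evaporator receives (1−α)·2697 of feed at 0.829 water and removes 0.560 of that water:
0.560×0.829×(1−α)×2697 = 950.08
(1−α) = 950.08/1252.1 = 0.7588;  α = 0.2412.
Bypass flow = 0.2412×2697 = 650.47 tonne/day.

650.5 tonne/day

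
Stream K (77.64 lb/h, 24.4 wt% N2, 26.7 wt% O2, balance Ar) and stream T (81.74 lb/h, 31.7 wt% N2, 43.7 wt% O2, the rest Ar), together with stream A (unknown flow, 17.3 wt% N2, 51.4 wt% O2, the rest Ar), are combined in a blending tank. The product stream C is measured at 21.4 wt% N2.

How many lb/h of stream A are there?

Let A be the unknown flow. Total out = 159.38 + A.
N2 balance: 44.856 + 0.173·A = 0.214·(159.38 + A)
(0.173 − 0.214)·A = 0.214×159.38 − 44.856 = -10.748
A = -10.748 / -0.041 = 262.16 lb/h

262.2 lb/h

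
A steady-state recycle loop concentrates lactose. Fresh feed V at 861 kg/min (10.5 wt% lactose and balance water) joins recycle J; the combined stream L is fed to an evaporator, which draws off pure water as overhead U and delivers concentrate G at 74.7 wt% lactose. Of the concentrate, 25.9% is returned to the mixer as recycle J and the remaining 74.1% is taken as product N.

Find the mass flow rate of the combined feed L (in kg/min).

903.3 kg/min

Overall lactose balance (none leaves overhead): lactose in fresh feed = lactose in product, i.e. 861×0.105 = (1−0.259)·G·0.747.
G = 90.405/(0.747×0.741) = 163.33 kg/min.
Recycle J = 0.259×163.33 = 42.301 kg/min.
Combined feed L = 861 + 42.301 = 903.3 kg/min.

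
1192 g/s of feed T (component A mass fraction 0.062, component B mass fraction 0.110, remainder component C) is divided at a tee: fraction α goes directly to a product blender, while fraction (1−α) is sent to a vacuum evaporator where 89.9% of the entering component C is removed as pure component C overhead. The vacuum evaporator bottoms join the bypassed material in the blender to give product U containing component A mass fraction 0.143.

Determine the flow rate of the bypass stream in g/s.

284.9 g/s

All 1192×0.062 = 73.904 g/s of component A reaches U, so U = 73.904/0.143 = 516.81 g/s and vapour = 675.19 g/s.
The evaporator receives (1−α)·1192 of feed at 0.828 component C and removes 0.899 of that component C:
0.899×0.828×(1−α)×1192 = 675.19
(1−α) = 675.19/887.29 = 0.7610;  α = 0.2390.
Bypass flow = 0.2390×1192 = 284.94 g/s.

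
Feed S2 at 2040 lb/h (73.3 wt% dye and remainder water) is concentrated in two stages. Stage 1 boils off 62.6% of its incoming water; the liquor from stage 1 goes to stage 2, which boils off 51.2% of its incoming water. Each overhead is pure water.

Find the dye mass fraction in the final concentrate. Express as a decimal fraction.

water in feed = 2040×0.267 = 544.68 lb/h.
After stage 1: water left = (1−0.626)×544.68 = 203.71; stream total = 1699 lb/h.
After stage 2: water left = (1−0.512)×203.71 = 99.411; final concentrate = 1594.7 lb/h.
dye fraction = 1495.3/1594.7 = 0.938.

0.938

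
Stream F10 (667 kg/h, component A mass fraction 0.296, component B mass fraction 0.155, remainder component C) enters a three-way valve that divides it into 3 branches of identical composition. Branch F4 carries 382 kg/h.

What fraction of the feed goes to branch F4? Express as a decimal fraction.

Fraction to F4 = 382/667 = 0.5727.

0.573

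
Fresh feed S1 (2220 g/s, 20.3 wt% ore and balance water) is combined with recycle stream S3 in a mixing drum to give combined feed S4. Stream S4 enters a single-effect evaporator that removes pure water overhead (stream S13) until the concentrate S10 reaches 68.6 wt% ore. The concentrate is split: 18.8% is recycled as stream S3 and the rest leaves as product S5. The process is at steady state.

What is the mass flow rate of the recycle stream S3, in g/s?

152.1 g/s

Overall ore balance (none leaves overhead): ore in fresh feed = ore in product, i.e. 2220×0.203 = (1−0.188)·S10·0.686.
S10 = 450.66/(0.686×0.812) = 809.04 g/s.
Recycle S3 = 0.188×809.04 = 152.1 g/s.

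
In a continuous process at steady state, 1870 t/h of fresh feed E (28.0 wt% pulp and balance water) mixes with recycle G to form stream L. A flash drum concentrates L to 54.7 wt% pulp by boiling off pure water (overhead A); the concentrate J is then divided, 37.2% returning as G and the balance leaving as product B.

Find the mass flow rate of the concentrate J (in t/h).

1524 t/h

Overall pulp balance (none leaves overhead): pulp in fresh feed = pulp in product, i.e. 1870×0.280 = (1−0.372)·J·0.547.
J = 523.6/(0.547×0.628) = 1524.2 t/h.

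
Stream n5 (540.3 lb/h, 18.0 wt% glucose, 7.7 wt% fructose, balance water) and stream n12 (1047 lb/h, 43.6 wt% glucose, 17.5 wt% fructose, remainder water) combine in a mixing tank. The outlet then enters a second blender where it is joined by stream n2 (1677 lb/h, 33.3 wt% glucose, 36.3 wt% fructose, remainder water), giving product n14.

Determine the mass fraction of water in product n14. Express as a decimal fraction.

Overall, product flow = 3264.3 lb/h.
water in = 540.3×0.743 + 1047×0.389 + 1677×0.304 = 1318.5 lb/h.
water fraction in n14 = 0.404.

0.404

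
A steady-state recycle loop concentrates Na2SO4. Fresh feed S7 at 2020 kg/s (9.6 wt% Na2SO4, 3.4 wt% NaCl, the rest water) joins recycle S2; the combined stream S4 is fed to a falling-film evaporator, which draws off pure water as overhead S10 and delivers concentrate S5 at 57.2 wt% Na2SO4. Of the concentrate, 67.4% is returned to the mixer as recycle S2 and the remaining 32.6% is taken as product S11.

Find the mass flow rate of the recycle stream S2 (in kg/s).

Overall Na2SO4 balance (none leaves overhead): Na2SO4 in fresh feed = Na2SO4 in product, i.e. 2020×0.096 = (1−0.674)·S5·0.572.
S5 = 193.92/(0.572×0.326) = 1039.9 kg/s.
Recycle S2 = 0.674×1039.9 = 700.92 kg/s.

700.9 kg/s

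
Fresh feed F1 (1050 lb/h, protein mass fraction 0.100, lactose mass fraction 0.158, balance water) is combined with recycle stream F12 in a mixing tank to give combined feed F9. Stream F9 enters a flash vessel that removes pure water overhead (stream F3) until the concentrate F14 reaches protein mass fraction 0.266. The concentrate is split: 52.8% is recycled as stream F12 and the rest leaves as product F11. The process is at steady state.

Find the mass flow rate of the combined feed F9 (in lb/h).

Overall protein balance (none leaves overhead): protein in fresh feed = protein in product, i.e. 1050×0.100 = (1−0.528)·F14·0.266.
F14 = 105/(0.266×0.472) = 836.31 lb/h.
Recycle F12 = 0.528×836.31 = 441.57 lb/h.
Combined feed F9 = 1050 + 441.57 = 1491.6 lb/h.

1492 lb/h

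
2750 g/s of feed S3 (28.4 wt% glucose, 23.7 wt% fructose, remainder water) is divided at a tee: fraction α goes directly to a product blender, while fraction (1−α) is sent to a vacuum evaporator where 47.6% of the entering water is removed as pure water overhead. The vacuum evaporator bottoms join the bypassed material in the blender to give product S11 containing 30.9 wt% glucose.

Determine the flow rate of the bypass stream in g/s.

All 2750×0.284 = 781 g/s of glucose reaches S11, so S11 = 781/0.309 = 2527.5 g/s and vapour = 222.49 g/s.
The evaporator receives (1−α)·2750 of feed at 0.479 water and removes 0.476 of that water:
0.476×0.479×(1−α)×2750 = 222.49
(1−α) = 222.49/627.01 = 0.3548;  α = 0.6452.
Bypass flow = 0.6452×2750 = 1774.2 g/s.

1774 g/s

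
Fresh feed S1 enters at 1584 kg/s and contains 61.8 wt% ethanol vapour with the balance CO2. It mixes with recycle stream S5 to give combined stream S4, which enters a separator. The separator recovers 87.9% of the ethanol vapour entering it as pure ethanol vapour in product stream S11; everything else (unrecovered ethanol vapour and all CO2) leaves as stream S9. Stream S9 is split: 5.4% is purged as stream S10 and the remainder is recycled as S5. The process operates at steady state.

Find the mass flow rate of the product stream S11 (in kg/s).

ethanol vapour in S4: m_A = 1584×0.618 + (1−0.054)·(1−0.879)·m_A, so m_A = 978.91/0.8855 = 1105.4 kg/s.
Product S11 = 0.879×1105.4 = 971.69 kg/s.

971.7 kg/s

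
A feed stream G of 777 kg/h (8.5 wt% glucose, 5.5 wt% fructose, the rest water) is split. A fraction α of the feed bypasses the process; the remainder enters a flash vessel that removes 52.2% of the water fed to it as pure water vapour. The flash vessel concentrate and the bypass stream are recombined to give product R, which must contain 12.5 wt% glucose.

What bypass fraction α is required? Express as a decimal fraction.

0.287

All 777×0.085 = 66.045 kg/h of glucose reaches R, so R = 66.045/0.125 = 528.36 kg/h and vapour = 248.64 kg/h.
The evaporator receives (1−α)·777 of feed at 0.860 water and removes 0.522 of that water:
0.522×0.860×(1−α)×777 = 248.64
(1−α) = 248.64/348.81 = 0.7128;  α = 0.2872.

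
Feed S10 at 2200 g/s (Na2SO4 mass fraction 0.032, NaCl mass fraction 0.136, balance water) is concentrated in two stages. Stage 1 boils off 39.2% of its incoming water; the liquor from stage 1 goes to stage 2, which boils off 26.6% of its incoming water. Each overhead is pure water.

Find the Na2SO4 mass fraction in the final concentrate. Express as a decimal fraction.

0.059

water in feed = 2200×0.832 = 1830.4 g/s.
After stage 1: water left = (1−0.392)×1830.4 = 1112.9; stream total = 1482.5 g/s.
After stage 2: water left = (1−0.266)×1112.9 = 816.86; final concentrate = 1186.5 g/s.
Na2SO4 fraction = 70.4/1186.5 = 0.059.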